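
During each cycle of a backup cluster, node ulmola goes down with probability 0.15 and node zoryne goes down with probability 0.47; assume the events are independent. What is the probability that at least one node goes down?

P(none) = (1 − 0.15) × (1 − 0.47) = 0.85 × 0.53 = 0.4505
P(at least one) = 1 − 0.4505 = 0.5495

0.5495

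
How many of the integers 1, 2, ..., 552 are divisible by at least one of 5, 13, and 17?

168

floor(552/5) + floor(552/13) + floor(552/17) − floor(552/65) − floor(552/85) − floor(552/221) + floor(552/1105) = 110 + 42 + 32 − 8 − 6 − 2 + 0 = 168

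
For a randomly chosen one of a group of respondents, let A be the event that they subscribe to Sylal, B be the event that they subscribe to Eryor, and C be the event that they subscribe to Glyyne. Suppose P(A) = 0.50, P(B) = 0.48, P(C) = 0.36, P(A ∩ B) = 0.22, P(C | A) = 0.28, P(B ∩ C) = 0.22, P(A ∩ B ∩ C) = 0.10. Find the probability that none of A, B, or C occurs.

0.14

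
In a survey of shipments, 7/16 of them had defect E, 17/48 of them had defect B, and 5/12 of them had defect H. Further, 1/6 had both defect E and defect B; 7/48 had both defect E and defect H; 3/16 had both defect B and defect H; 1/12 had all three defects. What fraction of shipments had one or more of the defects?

19/24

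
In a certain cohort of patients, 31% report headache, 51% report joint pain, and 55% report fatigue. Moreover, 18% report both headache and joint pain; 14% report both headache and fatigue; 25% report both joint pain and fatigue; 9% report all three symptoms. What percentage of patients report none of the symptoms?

Using inclusion–exclusion:
P(at least one) = 31 + 51 + 55 − 18 − 14 − 25 + 9 = 89%
P(none) = 100% − 89% = 11%

11%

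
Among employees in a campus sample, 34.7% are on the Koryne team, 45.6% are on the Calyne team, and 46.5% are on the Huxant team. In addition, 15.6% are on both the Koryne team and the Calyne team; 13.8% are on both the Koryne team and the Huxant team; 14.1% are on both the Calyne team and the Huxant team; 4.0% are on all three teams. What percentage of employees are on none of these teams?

Inclusion–exclusion gives
P(union) = 34.7 + 45.6 + 46.5 − 15.6 − 13.8 − 14.1 + 4.0 = 87.3%
P(none) = 100% − 87.3% = 12.7%

12.7%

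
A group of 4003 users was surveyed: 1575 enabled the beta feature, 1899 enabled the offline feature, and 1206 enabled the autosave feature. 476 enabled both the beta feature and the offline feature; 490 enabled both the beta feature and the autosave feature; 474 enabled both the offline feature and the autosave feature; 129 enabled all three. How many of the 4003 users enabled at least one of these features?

3369

Using inclusion–exclusion:
|union| = 1575 + 1899 + 1206 − 476 − 490 − 474 + 129 = 3369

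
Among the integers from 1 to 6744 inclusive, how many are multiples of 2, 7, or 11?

By inclusion–exclusion:
floor(6744/2) + floor(6744/7) + floor(6744/11) − floor(6744/14) − floor(6744/22) − floor(6744/77) + floor(6744/154) = 3372 + 963 + 613 − 481 − 306 − 87 + 43 = 4117

4117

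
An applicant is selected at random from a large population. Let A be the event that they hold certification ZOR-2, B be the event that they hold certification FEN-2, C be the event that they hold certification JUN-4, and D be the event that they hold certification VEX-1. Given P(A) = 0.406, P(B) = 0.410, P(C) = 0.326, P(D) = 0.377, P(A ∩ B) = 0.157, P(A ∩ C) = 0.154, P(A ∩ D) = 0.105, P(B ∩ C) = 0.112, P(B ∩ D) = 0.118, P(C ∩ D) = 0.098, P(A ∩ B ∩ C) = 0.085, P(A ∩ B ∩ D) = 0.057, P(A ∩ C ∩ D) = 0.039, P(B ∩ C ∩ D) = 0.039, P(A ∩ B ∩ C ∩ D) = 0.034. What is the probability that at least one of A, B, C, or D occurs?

0.961

By inclusion–exclusion:
P(A ∪ B ∪ C ∪ D) = 0.406 + 0.410 + 0.326 + 0.377 − 0.157 − 0.154 − 0.105 − 0.112 − 0.118 − 0.098 + 0.085 + 0.057 + 0.039 + 0.039 − 0.034 = 0.961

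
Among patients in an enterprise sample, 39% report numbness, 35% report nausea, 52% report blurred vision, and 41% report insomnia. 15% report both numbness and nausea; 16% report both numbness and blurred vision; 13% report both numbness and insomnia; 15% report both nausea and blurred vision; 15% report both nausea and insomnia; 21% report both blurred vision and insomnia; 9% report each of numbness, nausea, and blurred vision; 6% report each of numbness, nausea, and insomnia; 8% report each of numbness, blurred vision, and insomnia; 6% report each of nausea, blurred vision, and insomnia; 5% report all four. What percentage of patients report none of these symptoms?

Using inclusion–exclusion:
P(≥1) = 39 + 35 + 52 + 41 − 15 − 16 − 13 − 15 − 15 − 21 + 9 + 6 + 8 + 6 − 5 = 96%
P(none) = 100% − 96% = 4%

4%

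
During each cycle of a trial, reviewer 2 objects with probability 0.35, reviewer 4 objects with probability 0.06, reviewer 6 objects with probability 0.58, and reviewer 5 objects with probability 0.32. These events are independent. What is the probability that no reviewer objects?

Since the events are independent, P(none) is the product of the individual non-occurrence probabilities.
P(none) = (1 − 0.35) × (1 − 0.06) × (1 − 0.58) × (1 − 0.32) = 0.65 × 0.94 × 0.42 × 0.68 = 0.1745016

0.1745016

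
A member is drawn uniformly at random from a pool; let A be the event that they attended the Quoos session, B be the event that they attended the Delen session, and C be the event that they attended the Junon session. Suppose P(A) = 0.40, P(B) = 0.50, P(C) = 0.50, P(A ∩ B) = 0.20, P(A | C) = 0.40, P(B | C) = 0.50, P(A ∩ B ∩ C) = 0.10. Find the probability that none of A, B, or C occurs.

P(A ∩ C) = P(C)·P(A|C) = 0.50 × 0.40 = 0.20
P(B ∩ C) = P(C)·P(B|C) = 0.50 × 0.50 = 0.25
Using inclusion–exclusion:
P(A ∪ B ∪ C) = 0.40 + 0.50 + 0.50 − 0.20 − 0.20 − 0.25 + 0.10 = 0.85
P(none) = 1 − 0.85 = 0.15

0.15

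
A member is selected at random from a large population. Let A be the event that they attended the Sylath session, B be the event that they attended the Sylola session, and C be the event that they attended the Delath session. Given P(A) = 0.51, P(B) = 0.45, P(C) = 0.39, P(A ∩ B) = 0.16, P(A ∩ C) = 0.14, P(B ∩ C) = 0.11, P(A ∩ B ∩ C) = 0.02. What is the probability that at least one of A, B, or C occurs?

P(A ∪ B ∪ C) = 0.51 + 0.45 + 0.39 − 0.16 − 0.14 − 0.11 + 0.02 = 0.96

0.96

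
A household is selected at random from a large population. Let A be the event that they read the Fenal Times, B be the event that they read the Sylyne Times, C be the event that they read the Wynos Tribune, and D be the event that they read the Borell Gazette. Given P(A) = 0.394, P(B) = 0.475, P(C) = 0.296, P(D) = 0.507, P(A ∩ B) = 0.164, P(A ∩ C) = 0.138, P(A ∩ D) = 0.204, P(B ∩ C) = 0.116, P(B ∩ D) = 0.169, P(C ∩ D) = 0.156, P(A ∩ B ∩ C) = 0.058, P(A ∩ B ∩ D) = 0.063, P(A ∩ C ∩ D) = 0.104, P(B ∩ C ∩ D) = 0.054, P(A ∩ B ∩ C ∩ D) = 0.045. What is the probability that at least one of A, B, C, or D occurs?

Using inclusion–exclusion:
P(A ∪ B ∪ C ∪ D) = 0.394 + 0.475 + 0.296 + 0.507 − 0.164 − 0.138 − 0.204 − 0.116 − 0.169 − 0.156 + 0.058 + 0.063 + 0.104 + 0.054 − 0.045 = 0.959

0.959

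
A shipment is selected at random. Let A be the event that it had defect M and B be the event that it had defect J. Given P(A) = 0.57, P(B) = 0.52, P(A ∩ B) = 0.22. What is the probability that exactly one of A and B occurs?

0.65

By inclusion–exclusion (exactly-one form):
P(exactly one) = 0.57 + 0.52 − 2·0.22 = 0.65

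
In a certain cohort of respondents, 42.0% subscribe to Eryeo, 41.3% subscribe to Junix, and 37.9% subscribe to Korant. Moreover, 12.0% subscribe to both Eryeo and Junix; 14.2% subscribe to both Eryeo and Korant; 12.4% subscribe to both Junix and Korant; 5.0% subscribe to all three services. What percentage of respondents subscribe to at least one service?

87.6%

P(union) = 42.0 + 41.3 + 37.9 − 12.0 − 14.2 − 12.4 + 5.0 = 87.6%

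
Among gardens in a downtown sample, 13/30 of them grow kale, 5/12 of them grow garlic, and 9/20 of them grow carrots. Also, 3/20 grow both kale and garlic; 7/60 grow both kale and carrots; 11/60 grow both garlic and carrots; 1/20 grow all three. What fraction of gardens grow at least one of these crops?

P(≥1) = 13/30 + 5/12 + 9/20 − 3/20 − 7/60 − 11/60 + 1/20 = 9/10

9/10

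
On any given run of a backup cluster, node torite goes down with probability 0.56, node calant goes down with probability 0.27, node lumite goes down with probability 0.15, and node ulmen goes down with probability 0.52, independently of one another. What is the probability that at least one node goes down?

0.8689504

P(none) = (1 − 0.56) × (1 − 0.27) × (1 − 0.15) × (1 − 0.52) = 0.44 × 0.73 × 0.85 × 0.48 = 0.1310496
P(at least one) = 1 − 0.1310496 = 0.8689504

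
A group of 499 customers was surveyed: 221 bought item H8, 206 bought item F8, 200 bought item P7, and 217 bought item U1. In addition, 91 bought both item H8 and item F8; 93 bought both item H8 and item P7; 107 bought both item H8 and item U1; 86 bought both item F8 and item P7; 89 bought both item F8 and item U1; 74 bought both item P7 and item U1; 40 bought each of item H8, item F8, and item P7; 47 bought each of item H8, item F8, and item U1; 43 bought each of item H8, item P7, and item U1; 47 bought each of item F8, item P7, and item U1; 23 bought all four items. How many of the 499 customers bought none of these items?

By inclusion-exclusion,
N(≥1) = 221 + 206 + 200 + 217 − 91 − 93 − 107 − 86 − 89 − 74 + 40 + 47 + 43 + 47 − 23 = 458
None: 499 − 458 = 41

41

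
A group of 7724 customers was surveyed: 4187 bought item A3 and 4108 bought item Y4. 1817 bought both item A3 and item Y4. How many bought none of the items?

1246

Inclusion–exclusion gives
N(≥1) = 4187 + 4108 − 1817 = 6478
None: 7724 − 6478 = 1246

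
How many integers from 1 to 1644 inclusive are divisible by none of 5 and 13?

1215

Using inclusion–exclusion:
floor(1644/5) + floor(1644/13) − floor(1644/65) = 328 + 126 − 25 = 429
1644 − 429 = 1215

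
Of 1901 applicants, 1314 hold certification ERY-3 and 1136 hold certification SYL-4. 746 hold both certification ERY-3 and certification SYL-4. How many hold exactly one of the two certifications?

|exactly one| = 1314 + 1136 − 2·746 = 958

958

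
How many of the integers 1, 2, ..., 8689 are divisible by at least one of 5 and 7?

2730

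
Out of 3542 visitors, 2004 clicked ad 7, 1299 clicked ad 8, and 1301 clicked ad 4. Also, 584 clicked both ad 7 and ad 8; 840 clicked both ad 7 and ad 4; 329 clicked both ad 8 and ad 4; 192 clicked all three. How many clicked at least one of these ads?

By inclusion–exclusion:
|union| = 2004 + 1299 + 1301 − 584 − 840 − 329 + 192 = 3043

3043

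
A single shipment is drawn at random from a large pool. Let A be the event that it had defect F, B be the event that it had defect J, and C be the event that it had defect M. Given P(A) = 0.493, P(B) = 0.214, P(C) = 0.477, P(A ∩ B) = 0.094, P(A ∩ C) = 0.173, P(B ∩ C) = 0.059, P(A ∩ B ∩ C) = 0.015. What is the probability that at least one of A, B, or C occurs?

P(A ∪ B ∪ C) = 0.493 + 0.214 + 0.477 − 0.094 − 0.173 − 0.059 + 0.015 = 0.873

0.873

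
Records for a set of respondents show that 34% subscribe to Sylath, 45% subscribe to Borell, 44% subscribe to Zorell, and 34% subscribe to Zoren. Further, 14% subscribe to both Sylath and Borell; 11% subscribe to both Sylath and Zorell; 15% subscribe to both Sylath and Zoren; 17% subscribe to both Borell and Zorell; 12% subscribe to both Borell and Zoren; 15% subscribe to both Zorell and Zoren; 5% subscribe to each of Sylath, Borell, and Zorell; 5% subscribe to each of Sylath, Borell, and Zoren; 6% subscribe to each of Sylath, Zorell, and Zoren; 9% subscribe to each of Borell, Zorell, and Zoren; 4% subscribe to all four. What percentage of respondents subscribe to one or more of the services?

P(at least one) = 34 + 45 + 44 + 34 − 14 − 11 − 15 − 17 − 12 − 15 + 5 + 5 + 6 + 9 − 4 = 94%

94%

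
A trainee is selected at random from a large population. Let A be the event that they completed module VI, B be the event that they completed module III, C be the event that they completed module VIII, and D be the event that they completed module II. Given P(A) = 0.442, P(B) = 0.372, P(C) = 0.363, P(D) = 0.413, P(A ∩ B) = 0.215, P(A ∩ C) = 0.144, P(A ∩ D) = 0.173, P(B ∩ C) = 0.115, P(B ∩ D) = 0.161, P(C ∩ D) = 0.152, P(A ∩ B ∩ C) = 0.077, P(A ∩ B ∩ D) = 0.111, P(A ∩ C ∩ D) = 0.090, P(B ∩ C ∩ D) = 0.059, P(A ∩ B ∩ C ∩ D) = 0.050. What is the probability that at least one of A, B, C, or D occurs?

0.917

P(A ∪ B ∪ C ∪ D) = 0.442 + 0.372 + 0.363 + 0.413 − 0.215 − 0.144 − 0.173 − 0.115 − 0.161 − 0.152 + 0.077 + 0.111 + 0.090 + 0.059 − 0.050 = 0.917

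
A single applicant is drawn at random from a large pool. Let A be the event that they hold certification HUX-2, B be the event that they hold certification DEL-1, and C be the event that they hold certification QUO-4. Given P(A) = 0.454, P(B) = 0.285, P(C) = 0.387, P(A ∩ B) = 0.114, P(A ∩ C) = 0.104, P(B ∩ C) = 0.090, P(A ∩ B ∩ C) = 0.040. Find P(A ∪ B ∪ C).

By inclusion-exclusion,
P(A ∪ B ∪ C) = 0.454 + 0.285 + 0.387 − 0.114 − 0.104 − 0.090 + 0.040 = 0.858

0.858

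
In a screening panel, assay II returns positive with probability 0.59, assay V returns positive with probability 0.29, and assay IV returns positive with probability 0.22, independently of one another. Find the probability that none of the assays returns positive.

P(none) = (1 − 0.59) × (1 − 0.29) × (1 − 0.22) = 0.41 × 0.71 × 0.78 = 0.227058

0.227058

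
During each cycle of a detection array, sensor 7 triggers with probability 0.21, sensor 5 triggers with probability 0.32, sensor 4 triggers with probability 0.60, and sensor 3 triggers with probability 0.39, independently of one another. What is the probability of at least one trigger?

0.8689232

P(none) = (1 − 0.21) × (1 − 0.32) × (1 − 0.60) × (1 − 0.39) = 0.79 × 0.68 × 0.40 × 0.61 = 0.1310768
P(at least one) = 1 − 0.1310768 = 0.8689232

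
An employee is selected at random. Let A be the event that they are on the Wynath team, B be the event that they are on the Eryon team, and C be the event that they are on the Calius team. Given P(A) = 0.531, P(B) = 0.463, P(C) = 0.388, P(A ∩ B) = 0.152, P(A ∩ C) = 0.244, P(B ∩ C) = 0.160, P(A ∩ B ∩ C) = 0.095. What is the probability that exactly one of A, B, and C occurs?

P(exactly one) = 0.531 + 0.463 + 0.388 − 2·0.152 − 2·0.244 − 2·0.160 + 3·0.095 = 0.555

0.555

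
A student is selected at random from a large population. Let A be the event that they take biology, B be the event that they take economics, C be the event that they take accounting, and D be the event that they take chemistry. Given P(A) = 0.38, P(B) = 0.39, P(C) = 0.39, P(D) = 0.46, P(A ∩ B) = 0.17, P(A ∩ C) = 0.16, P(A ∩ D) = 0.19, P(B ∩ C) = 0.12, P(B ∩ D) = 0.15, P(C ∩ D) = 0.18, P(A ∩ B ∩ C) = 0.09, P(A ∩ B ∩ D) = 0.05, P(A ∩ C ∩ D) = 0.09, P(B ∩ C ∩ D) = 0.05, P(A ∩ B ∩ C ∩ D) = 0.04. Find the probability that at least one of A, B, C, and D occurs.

0.89

Using inclusion–exclusion:
P(A ∪ B ∪ C ∪ D) = 0.38 + 0.39 + 0.39 + 0.46 − 0.17 − 0.16 − 0.19 − 0.12 − 0.15 − 0.18 + 0.09 + 0.05 + 0.09 + 0.05 − 0.04 = 0.89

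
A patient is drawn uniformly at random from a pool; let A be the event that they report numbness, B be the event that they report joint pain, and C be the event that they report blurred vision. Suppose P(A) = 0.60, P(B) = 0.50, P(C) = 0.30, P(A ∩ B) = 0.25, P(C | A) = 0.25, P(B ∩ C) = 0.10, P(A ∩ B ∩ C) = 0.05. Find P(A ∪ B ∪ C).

0.95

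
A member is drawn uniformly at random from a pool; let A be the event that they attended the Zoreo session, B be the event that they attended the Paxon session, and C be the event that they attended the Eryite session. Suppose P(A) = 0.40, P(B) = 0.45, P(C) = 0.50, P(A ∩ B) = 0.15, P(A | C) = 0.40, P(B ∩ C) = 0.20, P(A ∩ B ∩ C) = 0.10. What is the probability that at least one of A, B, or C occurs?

0.90

P(A ∩ C) = P(C)·P(A|C) = 0.50 × 0.40 = 0.20
P(A ∪ B ∪ C) = 0.40 + 0.45 + 0.50 − 0.15 − 0.20 − 0.20 + 0.10 = 0.90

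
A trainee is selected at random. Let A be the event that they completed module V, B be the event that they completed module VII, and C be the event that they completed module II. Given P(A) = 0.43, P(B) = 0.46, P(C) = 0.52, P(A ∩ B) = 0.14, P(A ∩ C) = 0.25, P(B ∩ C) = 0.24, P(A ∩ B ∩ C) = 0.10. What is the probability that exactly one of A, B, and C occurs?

P(exactly one) = 0.43 + 0.46 + 0.52 − 2·0.14 − 2·0.25 − 2·0.24 + 3·0.10 = 0.45

0.45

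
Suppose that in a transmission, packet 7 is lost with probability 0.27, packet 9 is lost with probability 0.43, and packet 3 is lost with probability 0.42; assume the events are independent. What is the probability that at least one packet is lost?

0.758662

P(none) = (1 − 0.27) × (1 − 0.43) × (1 − 0.42) = 0.73 × 0.57 × 0.58 = 0.241338
P(at least one) = 1 − 0.241338 = 0.758662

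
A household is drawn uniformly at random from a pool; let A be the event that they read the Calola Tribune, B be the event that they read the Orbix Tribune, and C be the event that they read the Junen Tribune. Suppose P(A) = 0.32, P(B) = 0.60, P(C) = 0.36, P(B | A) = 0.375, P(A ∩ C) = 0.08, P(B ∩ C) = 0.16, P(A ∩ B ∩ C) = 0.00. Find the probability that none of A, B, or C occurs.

0.08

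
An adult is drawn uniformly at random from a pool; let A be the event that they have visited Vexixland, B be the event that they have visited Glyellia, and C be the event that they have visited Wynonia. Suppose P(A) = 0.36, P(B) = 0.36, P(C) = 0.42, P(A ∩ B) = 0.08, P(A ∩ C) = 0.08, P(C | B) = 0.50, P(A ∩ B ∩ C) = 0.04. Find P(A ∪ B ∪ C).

0.84

P(B ∩ C) = P(B)·P(C|B) = 0.36 × 0.50 = 0.18
Using inclusion–exclusion:
P(A ∪ B ∪ C) = 0.36 + 0.36 + 0.42 − 0.08 − 0.08 − 0.18 + 0.04 = 0.84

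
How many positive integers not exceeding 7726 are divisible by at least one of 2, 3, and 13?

5349

⌊7726/2⌋ + ⌊7726/3⌋ + ⌊7726/13⌋ − ⌊7726/6⌋ − ⌊7726/26⌋ − ⌊7726/39⌋ + ⌊7726/78⌋ = 3863 + 2575 + 594 − 1287 − 297 − 198 + 99 = 5349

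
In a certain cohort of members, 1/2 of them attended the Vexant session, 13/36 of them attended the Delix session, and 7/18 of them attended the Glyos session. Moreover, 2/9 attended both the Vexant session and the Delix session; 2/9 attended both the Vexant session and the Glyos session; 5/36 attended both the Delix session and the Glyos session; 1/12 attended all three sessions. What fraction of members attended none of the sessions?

1/4

P(at least one) = 1/2 + 13/36 + 7/18 − 2/9 − 2/9 − 5/36 + 1/12 = 3/4
P(none) = 1 − 3/4 = 1/4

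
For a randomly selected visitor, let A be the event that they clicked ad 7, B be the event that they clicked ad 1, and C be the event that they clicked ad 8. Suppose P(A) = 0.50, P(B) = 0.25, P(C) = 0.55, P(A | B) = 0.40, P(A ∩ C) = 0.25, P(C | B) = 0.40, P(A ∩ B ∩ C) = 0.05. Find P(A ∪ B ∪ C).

P(A ∩ B) = P(B)·P(A|B) = 0.25 × 0.40 = 0.10
P(B ∩ C) = P(B)·P(C|B) = 0.25 × 0.40 = 0.10
By inclusion–exclusion:
P(A ∪ B ∪ C) = 0.50 + 0.25 + 0.55 − 0.10 − 0.25 − 0.10 + 0.05 = 0.90

0.90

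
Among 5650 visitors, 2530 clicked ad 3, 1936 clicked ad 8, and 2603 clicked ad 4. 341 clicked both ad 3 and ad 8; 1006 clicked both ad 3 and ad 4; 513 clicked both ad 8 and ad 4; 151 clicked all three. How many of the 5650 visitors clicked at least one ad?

|union| = 2530 + 1936 + 2603 − 341 − 1006 − 513 + 151 = 5360

5360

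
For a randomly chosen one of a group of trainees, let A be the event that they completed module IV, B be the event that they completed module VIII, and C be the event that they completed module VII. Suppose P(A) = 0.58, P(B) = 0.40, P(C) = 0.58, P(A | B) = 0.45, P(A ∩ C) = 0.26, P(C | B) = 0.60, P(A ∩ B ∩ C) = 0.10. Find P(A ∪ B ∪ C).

P(A ∩ B) = P(B)·P(A|B) = 0.40 × 0.45 = 0.18
P(B ∩ C) = P(B)·P(C|B) = 0.40 × 0.60 = 0.24
P(A ∪ B ∪ C) = 0.58 + 0.40 + 0.58 − 0.18 − 0.26 − 0.24 + 0.10 = 0.98

0.98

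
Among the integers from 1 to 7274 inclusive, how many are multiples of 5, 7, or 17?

Inclusion–exclusion gives
⌊7274/5⌋ + ⌊7274/7⌋ + ⌊7274/17⌋ − ⌊7274/35⌋ − ⌊7274/85⌋ − ⌊7274/119⌋ + ⌊7274/595⌋ = 1454 + 1039 + 427 − 207 − 85 − 61 + 12 = 2579

2579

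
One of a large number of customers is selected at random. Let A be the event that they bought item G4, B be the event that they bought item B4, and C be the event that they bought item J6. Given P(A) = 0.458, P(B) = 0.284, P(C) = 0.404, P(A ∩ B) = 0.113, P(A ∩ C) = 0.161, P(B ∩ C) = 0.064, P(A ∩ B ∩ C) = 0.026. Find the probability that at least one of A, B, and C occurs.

0.834

P(A ∪ B ∪ C) = 0.458 + 0.284 + 0.404 − 0.113 − 0.161 − 0.064 + 0.026 = 0.834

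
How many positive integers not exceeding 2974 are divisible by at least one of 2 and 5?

1784

By inclusion-exclusion,
⌊2974/2⌋ + ⌊2974/5⌋ − ⌊2974/10⌋ = 1487 + 594 − 297 = 1784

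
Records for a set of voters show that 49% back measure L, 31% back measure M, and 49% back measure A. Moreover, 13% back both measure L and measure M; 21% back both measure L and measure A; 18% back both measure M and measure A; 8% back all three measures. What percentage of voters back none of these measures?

Apply inclusion-exclusion:
P(≥1) = 49 + 31 + 49 − 13 − 21 − 18 + 8 = 85%
P(none) = 100% − 85% = 15%

15%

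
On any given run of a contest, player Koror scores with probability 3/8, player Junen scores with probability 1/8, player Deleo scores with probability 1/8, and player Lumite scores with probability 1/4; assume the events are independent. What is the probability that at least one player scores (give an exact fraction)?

1313/2048

P(none) = (1 − 3/8) × (1 − 1/8) × (1 − 1/8) × (1 − 1/4) = 5/8 × 7/8 × 7/8 × 3/4 = 735/2048
P(at least one) = 1 − 735/2048 = 1313/2048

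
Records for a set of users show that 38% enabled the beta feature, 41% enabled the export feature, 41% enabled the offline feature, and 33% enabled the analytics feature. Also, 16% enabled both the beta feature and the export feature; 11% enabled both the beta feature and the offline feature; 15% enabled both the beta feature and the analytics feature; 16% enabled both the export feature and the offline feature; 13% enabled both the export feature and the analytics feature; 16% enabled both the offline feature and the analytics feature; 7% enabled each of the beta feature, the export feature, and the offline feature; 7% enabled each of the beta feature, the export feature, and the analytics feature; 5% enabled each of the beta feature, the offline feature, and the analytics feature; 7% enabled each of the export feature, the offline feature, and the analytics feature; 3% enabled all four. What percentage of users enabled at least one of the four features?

89%

Inclusion–exclusion gives
P(union) = 38 + 41 + 41 + 33 − 16 − 11 − 15 − 16 − 13 − 16 + 7 + 7 + 5 + 7 − 3 = 89%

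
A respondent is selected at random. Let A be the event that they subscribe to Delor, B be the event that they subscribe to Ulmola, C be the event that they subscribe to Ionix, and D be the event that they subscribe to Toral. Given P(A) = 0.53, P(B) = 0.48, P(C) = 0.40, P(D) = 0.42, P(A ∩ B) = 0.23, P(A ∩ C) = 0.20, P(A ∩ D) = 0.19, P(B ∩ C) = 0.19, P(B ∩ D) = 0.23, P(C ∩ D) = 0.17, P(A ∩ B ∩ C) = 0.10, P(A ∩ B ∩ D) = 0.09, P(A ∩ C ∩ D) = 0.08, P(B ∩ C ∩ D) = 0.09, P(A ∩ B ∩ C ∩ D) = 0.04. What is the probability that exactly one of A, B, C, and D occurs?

0.33

P(exactly one) = 0.53 + 0.48 + 0.40 + 0.42 − 2·0.23 − 2·0.20 − 2·0.19 − 2·0.19 − 2·0.23 − 2·0.17 + 3·0.10 + 3·0.09 + 3·0.08 + 3·0.09 − 4·0.04 = 0.33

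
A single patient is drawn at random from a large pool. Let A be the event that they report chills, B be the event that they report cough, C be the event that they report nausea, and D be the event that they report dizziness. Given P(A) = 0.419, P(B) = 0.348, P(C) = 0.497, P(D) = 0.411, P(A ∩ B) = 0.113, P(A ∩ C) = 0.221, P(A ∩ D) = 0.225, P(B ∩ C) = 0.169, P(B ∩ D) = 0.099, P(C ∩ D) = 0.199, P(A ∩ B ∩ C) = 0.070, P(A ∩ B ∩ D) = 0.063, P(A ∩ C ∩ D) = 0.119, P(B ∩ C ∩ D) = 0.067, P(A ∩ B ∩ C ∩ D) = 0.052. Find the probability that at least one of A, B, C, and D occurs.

P(A ∪ B ∪ C ∪ D) = 0.419 + 0.348 + 0.497 + 0.411 − 0.113 − 0.221 − 0.225 − 0.169 − 0.099 − 0.199 + 0.070 + 0.063 + 0.119 + 0.067 − 0.052 = 0.916

0.916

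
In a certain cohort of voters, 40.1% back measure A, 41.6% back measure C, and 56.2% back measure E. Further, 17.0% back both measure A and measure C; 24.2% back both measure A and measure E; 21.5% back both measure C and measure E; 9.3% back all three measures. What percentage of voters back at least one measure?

84.5%

P(union) = 40.1 + 41.6 + 56.2 − 17.0 − 24.2 − 21.5 + 9.3 = 84.5%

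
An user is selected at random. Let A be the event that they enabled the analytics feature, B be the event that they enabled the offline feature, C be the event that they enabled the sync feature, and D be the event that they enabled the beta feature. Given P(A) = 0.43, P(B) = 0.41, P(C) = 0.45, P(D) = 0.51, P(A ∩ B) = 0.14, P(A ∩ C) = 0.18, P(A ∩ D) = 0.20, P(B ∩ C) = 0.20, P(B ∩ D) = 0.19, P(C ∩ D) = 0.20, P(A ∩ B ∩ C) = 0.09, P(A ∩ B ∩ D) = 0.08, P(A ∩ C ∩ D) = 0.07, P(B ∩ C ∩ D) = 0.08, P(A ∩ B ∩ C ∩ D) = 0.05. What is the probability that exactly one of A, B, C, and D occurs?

P(exactly one) = 0.43 + 0.41 + 0.45 + 0.51 − 2·0.14 − 2·0.18 − 2·0.20 − 2·0.20 − 2·0.19 − 2·0.20 + 3·0.09 + 3·0.08 + 3·0.07 + 3·0.08 − 4·0.05 = 0.34

0.34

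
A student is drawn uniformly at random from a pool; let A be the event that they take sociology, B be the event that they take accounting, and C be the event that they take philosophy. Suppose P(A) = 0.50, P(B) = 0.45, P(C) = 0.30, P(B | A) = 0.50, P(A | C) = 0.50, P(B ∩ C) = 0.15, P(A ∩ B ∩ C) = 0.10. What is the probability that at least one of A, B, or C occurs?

0.80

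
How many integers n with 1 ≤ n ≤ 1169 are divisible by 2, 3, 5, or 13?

881

By inclusion–exclusion:
584 + 389 + 233 + 89 − 194 − 116 − 44 − 77 − 29 − 17 + 38 + 14 + 8 + 5 − 2 = 881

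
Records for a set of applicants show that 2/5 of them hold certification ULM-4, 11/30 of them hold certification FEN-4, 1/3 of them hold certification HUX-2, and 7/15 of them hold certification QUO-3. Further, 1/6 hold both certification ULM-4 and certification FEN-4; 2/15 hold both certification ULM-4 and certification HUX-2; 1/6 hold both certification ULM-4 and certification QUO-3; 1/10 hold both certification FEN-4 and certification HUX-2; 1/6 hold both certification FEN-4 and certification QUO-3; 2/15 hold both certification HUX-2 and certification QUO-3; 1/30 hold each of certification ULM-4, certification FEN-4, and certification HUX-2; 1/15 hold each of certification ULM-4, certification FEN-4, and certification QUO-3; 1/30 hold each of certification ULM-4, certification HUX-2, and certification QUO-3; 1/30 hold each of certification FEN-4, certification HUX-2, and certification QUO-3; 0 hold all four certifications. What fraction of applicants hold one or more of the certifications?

P(at least one) = 2/5 + 11/30 + 1/3 + 7/15 − 1/6 − 2/15 − 1/6 − 1/10 − 1/6 − 2/15 + 1/30 + 1/15 + 1/30 + 1/30 − 0 = 13/15

13/15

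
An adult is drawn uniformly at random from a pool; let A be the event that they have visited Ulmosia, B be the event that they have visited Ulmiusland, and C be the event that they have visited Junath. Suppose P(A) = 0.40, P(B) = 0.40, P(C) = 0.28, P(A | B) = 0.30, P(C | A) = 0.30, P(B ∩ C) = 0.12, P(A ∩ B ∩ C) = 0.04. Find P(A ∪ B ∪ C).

0.76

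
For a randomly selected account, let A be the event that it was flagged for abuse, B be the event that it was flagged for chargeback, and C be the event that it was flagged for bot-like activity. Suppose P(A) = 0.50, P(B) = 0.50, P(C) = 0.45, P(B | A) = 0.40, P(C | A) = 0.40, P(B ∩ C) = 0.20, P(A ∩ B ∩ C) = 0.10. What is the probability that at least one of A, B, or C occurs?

P(A ∩ B) = P(A)·P(B|A) = 0.50 × 0.40 = 0.20
P(A ∩ C) = P(A)·P(C|A) = 0.50 × 0.40 = 0.20
P(A ∪ B ∪ C) = 0.50 + 0.50 + 0.45 − 0.20 − 0.20 − 0.20 + 0.10 = 0.95

0.95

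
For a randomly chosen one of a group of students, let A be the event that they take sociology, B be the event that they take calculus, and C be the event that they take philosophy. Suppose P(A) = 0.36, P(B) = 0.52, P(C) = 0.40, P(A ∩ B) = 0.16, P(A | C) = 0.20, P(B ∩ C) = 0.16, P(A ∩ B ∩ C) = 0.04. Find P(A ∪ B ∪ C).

0.92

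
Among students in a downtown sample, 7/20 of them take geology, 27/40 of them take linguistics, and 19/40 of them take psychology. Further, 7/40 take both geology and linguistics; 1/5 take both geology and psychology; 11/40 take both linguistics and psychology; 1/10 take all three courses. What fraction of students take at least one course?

P(≥1) = 7/20 + 27/40 + 19/40 − 7/40 − 1/5 − 11/40 + 1/10 = 19/20

19/20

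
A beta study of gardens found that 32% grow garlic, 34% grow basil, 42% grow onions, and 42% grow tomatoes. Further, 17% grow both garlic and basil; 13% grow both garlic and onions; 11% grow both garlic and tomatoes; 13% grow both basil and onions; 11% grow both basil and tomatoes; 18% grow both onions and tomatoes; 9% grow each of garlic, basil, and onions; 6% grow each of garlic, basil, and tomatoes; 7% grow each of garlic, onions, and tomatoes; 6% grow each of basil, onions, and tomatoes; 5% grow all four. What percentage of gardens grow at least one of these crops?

90%

P(at least one) = 32 + 34 + 42 + 42 − 17 − 13 − 11 − 13 − 11 − 18 + 9 + 6 + 7 + 6 − 5 = 90%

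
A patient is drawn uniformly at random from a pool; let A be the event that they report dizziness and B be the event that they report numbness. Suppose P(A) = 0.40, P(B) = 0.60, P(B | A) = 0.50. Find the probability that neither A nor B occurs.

P(A ∩ B) = P(A)·P(B|A) = 0.40 × 0.50 = 0.20
By inclusion–exclusion:
P(A ∪ B) = 0.40 + 0.60 − 0.20 = 0.80
P(none) = 1 − 0.80 = 0.20

0.20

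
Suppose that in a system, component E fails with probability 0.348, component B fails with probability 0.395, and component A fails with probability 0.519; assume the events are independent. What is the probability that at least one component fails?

Since the events are independent, P(none) is the product of the individual non-occurrence probabilities.
P(none) = (1 − 0.348) × (1 − 0.395) × (1 − 0.519) = 0.652 × 0.605 × 0.481 = 0.18973526
P(at least one) = 1 − 0.18973526 = 0.81026474

0.81026474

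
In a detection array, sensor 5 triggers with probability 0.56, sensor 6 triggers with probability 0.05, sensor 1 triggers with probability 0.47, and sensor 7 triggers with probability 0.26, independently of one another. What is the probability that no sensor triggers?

0.1639396

P(none) = (1 − 0.56) × (1 − 0.05) × (1 − 0.47) × (1 − 0.26) = 0.44 × 0.95 × 0.53 × 0.74 = 0.1639396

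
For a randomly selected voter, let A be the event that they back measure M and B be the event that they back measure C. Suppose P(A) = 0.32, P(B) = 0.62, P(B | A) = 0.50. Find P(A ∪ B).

0.78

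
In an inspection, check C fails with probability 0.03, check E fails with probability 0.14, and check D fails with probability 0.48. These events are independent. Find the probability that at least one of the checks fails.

Independence gives P(none) = ∏(1 − pᵢ).
P(none) = (1 − 0.03) × (1 − 0.14) × (1 − 0.48) = 0.97 × 0.86 × 0.52 = 0.433784
P(at least one) = 1 − 0.433784 = 0.566216

0.566216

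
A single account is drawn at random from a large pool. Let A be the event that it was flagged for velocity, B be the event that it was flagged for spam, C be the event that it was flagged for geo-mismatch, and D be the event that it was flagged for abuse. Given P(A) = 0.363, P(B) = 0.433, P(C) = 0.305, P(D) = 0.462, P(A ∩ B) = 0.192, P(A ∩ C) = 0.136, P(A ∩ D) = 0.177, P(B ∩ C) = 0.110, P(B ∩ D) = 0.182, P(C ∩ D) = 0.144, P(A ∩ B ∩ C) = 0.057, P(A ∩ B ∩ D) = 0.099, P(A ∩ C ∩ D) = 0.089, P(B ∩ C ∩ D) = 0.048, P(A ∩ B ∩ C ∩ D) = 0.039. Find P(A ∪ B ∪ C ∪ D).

Apply inclusion-exclusion:
P(A ∪ B ∪ C ∪ D) = 0.363 + 0.433 + 0.305 + 0.462 − 0.192 − 0.136 − 0.177 − 0.110 − 0.182 − 0.144 + 0.057 + 0.099 + 0.089 + 0.048 − 0.039 = 0.876

0.876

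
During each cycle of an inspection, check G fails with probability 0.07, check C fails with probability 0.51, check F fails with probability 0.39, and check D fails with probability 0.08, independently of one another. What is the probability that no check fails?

0.25573884

P(none) = (1 − 0.07) × (1 − 0.51) × (1 − 0.39) × (1 − 0.08) = 0.93 × 0.49 × 0.61 × 0.92 = 0.25573884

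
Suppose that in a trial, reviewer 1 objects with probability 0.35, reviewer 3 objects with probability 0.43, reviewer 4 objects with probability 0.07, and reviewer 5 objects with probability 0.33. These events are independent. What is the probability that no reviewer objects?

P(none) = (1 − 0.35) × (1 − 0.43) × (1 − 0.07) × (1 − 0.33) = 0.65 × 0.57 × 0.93 × 0.67 = 0.23085855

0.23085855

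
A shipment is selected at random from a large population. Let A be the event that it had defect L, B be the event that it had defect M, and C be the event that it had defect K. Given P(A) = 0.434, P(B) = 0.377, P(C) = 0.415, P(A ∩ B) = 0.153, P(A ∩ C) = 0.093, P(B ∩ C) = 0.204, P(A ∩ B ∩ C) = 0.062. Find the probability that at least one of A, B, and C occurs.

0.838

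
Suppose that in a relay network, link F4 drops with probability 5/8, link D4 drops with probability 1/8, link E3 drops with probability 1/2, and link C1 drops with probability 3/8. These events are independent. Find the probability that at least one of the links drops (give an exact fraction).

919/1024

P(none) = (1 − 5/8) × (1 − 1/8) × (1 − 1/2) × (1 − 3/8) = 3/8 × 7/8 × 1/2 × 5/8 = 105/1024
P(at least one) = 1 − 105/1024 = 919/1024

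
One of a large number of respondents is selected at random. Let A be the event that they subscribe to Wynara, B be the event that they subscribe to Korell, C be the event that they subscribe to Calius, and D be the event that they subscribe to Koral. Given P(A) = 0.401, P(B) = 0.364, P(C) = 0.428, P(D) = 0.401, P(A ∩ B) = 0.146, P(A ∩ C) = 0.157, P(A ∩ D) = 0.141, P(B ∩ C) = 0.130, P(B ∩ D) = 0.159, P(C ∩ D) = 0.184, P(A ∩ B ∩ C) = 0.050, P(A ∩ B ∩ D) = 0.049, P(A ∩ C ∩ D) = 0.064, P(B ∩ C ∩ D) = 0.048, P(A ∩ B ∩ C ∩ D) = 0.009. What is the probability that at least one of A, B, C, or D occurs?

0.879

P(A ∪ B ∪ C ∪ D) = 0.401 + 0.364 + 0.428 + 0.401 − 0.146 − 0.157 − 0.141 − 0.130 − 0.159 − 0.184 + 0.050 + 0.049 + 0.064 + 0.048 − 0.009 = 0.879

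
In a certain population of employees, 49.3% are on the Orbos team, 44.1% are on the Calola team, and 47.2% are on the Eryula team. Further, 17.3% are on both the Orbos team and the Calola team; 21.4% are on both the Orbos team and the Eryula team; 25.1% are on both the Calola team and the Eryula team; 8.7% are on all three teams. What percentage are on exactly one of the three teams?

Using the inclusion–exclusion count for exactly one event:
P(exactly one) = 49.3 + 44.1 + 47.2 − 2·17.3 − 2·21.4 − 2·25.1 + 3·8.7 = 39.1%

39.1%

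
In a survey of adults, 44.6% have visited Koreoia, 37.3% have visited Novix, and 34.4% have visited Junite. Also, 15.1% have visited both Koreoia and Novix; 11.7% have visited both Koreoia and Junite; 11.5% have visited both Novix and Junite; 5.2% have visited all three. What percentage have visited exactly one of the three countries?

Using the inclusion–exclusion count for exactly one event:
P(exactly one) = 44.6 + 37.3 + 34.4 − 2·15.1 − 2·11.7 − 2·11.5 + 3·5.2 = 55.3%

55.3%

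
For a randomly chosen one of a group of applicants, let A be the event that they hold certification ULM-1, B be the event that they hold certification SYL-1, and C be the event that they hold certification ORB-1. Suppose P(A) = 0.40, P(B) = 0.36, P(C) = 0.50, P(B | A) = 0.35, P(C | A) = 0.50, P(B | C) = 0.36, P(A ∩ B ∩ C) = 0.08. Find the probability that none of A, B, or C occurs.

0.18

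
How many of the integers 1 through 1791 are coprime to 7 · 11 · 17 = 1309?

1315

By inclusion-exclusion,
255 + 162 + 105 − 23 − 15 − 9 + 1 = 476
1791 − 476 = 1315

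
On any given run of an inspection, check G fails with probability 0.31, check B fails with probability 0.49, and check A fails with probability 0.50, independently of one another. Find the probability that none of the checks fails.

0.17595

Independence gives P(none) = ∏(1 − pᵢ).
P(none) = (1 − 0.31) × (1 − 0.49) × (1 − 0.50) = 0.69 × 0.51 × 0.50 = 0.17595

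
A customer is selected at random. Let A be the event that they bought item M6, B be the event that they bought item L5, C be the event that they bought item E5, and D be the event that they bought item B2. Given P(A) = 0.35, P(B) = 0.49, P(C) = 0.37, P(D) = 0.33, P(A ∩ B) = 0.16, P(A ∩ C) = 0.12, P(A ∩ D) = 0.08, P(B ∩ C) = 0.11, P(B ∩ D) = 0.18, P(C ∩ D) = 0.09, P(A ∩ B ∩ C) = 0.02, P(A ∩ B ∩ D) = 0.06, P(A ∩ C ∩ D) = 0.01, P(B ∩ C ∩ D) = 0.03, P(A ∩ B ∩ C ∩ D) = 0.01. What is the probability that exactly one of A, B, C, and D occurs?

By inclusion–exclusion (exactly-one form):
P(exactly one) = 0.35 + 0.49 + 0.37 + 0.33 − 2·0.16 − 2·0.12 − 2·0.08 − 2·0.11 − 2·0.18 − 2·0.09 + 3·0.02 + 3·0.06 + 3·0.01 + 3·0.03 − 4·0.01 = 0.38

0.38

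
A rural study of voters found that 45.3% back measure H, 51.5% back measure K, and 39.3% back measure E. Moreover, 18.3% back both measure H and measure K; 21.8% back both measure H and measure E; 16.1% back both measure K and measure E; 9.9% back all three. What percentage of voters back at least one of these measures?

Apply inclusion-exclusion:
P(at least one) = 45.3 + 51.5 + 39.3 − 18.3 − 21.8 − 16.1 + 9.9 = 89.8%

89.8%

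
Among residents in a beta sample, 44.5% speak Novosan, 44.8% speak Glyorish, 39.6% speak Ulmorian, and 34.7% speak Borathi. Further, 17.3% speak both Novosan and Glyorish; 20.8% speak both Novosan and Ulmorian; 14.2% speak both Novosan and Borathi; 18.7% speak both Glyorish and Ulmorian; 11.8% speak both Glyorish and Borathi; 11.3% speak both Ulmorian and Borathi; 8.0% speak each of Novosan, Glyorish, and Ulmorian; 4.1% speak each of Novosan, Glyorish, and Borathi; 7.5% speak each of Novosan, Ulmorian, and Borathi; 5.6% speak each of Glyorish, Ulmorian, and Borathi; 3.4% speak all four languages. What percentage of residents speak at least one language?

Using inclusion–exclusion:
P(≥1) = 44.5 + 44.8 + 39.6 + 34.7 − 17.3 − 20.8 − 14.2 − 18.7 − 11.8 − 11.3 + 8.0 + 4.1 + 7.5 + 5.6 − 3.4 = 91.3%

91.3%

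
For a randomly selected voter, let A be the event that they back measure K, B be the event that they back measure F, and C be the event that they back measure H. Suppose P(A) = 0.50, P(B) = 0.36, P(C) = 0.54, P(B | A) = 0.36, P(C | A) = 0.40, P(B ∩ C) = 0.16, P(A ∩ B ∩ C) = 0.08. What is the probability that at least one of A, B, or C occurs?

P(A ∩ B) = P(A)·P(B|A) = 0.50 × 0.36 = 0.18
P(A ∩ C) = P(A)·P(C|A) = 0.50 × 0.40 = 0.20
Inclusion–exclusion gives
P(A ∪ B ∪ C) = 0.50 + 0.36 + 0.54 − 0.18 − 0.20 − 0.16 + 0.08 = 0.94

0.94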